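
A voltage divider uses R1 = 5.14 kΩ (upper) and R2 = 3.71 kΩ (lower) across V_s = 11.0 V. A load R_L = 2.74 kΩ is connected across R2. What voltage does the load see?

The load sits in parallel with R2, giving an effective lower resistance R2' = R2·R_L/(R2+R_L) = 1.576 kΩ.
Then V_out = V_s · R2'/(R1 + R2') = 11.0 × 1.576/6.716 = 2.581 V.

V_out ≈ 2.58 V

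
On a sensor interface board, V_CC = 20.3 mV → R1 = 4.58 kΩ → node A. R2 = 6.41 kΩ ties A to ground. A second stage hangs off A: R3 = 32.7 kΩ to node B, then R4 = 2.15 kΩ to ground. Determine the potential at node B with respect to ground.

The second stage (R3 + R4 = 34.85 kΩ) loads node A in parallel with R2.
R2 ‖ (R3+R4) = 5.414 kΩ.
So V_A = 20.3 × 0.5417 = 11.00 mV.
Then the unloaded second divider: V_B = V_A × R4/(R3+R4) = 11.00 × 0.06169 = 0.6784 mV.

V_B ≈ 0.678 mV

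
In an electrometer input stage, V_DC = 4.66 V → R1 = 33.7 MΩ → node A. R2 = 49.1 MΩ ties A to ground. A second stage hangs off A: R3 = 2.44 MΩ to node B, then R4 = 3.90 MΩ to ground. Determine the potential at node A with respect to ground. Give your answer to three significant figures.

The second stage (R3 + R4 = 6.340 MΩ) loads node A in parallel with R2.
Effective lower resistance at A: R2 ‖ 6.340 = 5.615 MΩ.
So V_A = 4.66 × 0.1428 = 0.6655 V.

V_A ≈ 0.666 V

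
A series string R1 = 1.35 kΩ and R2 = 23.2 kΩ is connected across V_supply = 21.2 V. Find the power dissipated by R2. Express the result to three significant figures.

P ≈ 17.3 mW

Series current I = V_supply/ΣR = 21.2/24.55 = 0.8635 mA.
P = I²R = 0.7457 × 23.2 = 17.30 mW.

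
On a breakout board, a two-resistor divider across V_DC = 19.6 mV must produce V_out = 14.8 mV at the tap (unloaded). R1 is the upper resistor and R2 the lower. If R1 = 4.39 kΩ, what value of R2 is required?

Required fraction k = V_out/V_DC = 0.7551.
R2 = R1 · 0.7551/(1 − 0.7551) = 13.54 kΩ.

R2 ≈ 13.5 kΩ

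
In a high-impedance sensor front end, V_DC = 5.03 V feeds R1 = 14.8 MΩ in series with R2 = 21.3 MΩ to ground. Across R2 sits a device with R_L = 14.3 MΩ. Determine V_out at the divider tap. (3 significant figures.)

The load sits in parallel with R2, giving an effective lower resistance R2' = R2·R_L/(R2+R_L) = 8.556 MΩ.
Then V_out = V_DC · R2'/(R1 + R2') = 5.03 × 8.556/23.36 = 1.843 V.
(Unloaded it would be 2.97 V; the load pulls it down.)

V_out ≈ 1.84 V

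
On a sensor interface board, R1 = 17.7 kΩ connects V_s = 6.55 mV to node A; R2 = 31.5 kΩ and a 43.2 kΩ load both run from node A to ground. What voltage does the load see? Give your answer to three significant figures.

V_out ≈ 3.32 mV

R2 ‖ R_L = (31.5 × 43.2)/(31.5 + 43.2) = 18.22 kΩ.
Now apply the divider: V_out = 6.55 × 0.5072 = 3.322 mV.
(Unloaded it would be 4.19 mV; the load pulls it down.)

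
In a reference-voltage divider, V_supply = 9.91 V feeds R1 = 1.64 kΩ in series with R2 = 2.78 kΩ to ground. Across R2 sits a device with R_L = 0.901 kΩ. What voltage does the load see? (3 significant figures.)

V_out ≈ 2.91 V

The load sits in parallel with R2, giving an effective lower resistance R2' = R2·R_L/(R2+R_L) = 0.6805 kΩ.
Voltage divider with the loaded lower leg: V_out = 9.91 × 0.6805/(1.64 + 0.6805) = 9.91 × 0.2932 = 2.906 V.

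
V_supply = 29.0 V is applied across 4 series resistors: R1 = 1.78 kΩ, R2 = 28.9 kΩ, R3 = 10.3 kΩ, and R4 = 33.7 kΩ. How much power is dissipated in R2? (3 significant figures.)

ΣR = 74.68 kΩ → I = 29.0/74.68 = 0.3883 mA.
V(R2) = I·R = 11.22 V; P = V·I = 11.22 × 0.3883 = 4.358 mW.

P ≈ 4.36 mW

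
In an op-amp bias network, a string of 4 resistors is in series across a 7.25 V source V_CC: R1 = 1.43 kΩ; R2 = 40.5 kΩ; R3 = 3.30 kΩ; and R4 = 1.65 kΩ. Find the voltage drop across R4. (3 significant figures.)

V ≈ 0.255 V

ΣR = 1.43 + 40.5 + 3.30 + 1.65 = 46.88 kΩ.
V = V_CC · R/ΣR = 7.25 × 0.03520 = 0.2552 V.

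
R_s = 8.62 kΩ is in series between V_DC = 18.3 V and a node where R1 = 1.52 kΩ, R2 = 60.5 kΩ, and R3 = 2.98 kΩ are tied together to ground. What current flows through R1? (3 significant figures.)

I ≈ 1.24 mA

Equivalent of the parallel group: R_p = 0.9901 kΩ.
V_A by voltage divider: V_A = 18.3 × 0.9901/(8.62 + 0.9901) = 1.885 V.
Branch current I = V_A/R1 = 1.885/1.52 = 1.240 mA.
(Equivalently: I_total = 1.904 mA, then current-divider fraction G_k/ΣG = 0.6514.)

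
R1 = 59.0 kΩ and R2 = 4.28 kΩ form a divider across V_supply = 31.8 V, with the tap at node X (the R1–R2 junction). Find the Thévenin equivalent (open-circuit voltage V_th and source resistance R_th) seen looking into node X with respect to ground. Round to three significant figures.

V_th ≈ 2.15 V, R_th ≈ 3.99 kΩ

V_th is the unloaded tap voltage: V_supply · R2/(R1+R2) = 31.8 × 0.06764 = 2.151 V.
Zeroing V_supply shorts the top of R1 to ground, so R_th = R1 ‖ R2 = 3.991 kΩ.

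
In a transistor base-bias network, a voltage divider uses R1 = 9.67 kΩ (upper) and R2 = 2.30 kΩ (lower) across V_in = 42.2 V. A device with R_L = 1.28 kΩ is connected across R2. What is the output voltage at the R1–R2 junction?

V_out ≈ 3.31 V

First combine the lower leg with the load: R2 ‖ R_L = 0.8223 kΩ.
Now apply the divider: V_out = 42.2 × 0.07838 = 3.307 V.
(Unloaded it would be 8.11 V; the load pulls it down.)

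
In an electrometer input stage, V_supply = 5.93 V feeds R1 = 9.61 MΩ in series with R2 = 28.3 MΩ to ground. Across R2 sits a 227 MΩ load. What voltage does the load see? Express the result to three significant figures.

R2 ‖ R_L = (28.3 × 227)/(28.3 + 227) = 25.16 MΩ.
Now apply the divider: V_out = 5.93 × 0.7236 = 4.291 V.

V_out ≈ 4.29 V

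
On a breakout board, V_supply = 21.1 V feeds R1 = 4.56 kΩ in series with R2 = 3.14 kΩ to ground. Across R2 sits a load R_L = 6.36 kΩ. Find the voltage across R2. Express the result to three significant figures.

V_out ≈ 6.66 V

First combine the lower leg with the load: R2 ‖ R_L = 2.102 kΩ.
Voltage divider with the loaded lower leg: V_out = 21.1 × 2.102/(4.56 + 2.102) = 21.1 × 0.3155 = 6.658 V.
(Unloaded it would be 8.60 V; the load pulls it down.)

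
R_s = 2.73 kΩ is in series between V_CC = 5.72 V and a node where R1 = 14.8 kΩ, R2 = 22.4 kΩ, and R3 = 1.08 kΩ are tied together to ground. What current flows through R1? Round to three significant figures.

I ≈ 0.101 mA

Parallel bank: R_p = 1/(1/14.8 + 1/22.4 + 1/1.08) = 0.9633 kΩ.
V_A = 5.72 × 0.9633/3.693 = 1.492 V.
I(R1) = V_A / R1 = 1.492/14.8 = 0.1008 mA.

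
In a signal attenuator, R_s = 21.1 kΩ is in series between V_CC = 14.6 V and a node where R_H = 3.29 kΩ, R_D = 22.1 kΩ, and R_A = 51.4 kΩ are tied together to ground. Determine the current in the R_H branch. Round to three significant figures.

I ≈ 0.506 mA

Equivalent of the parallel group: R_p = 2.713 kΩ.
V_A = 14.6 × 2.713/23.81 = 1.663 V.
I(R_H) = V_A / R_H = 1.663/3.29 = 0.5055 mA.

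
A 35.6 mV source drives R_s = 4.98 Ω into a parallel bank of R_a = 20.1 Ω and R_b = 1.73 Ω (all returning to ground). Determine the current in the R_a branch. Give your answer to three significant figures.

Parallel bank: R_p = 1/(1/20.1 + 1/1.73) = 1.593 Ω.
V_A by voltage divider: V_A = 35.6 × 1.593/(4.98 + 1.593) = 8.627 mV.
I(R_a) = V_A / R_a = 8.627/20.1 = 0.4292 mA.

I ≈ 0.429 mA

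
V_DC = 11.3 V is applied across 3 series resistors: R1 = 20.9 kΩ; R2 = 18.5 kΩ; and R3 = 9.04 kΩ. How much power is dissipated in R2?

The common current is I = 11.3/48.44 = 0.2333 mA.
P = I²R = 0.05442 × 18.5 = 1.007 mW.

P ≈ 1.01 mW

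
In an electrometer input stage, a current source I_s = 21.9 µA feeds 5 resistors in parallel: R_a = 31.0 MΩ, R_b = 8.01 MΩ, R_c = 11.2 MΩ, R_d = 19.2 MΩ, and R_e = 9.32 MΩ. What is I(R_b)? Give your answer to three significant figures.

Conductances: ΣG = 1/31.0 + 1/8.01 + 1/11.2 + 1/19.2 + 1/9.32 = 0.4058 (1/MΩ).
R_b takes the fraction G_k/ΣG = 0.1248/0.4058 = 0.3077, so I = 21.9 × 0.3077 = 6.738 µA.

I ≈ 6.74 µA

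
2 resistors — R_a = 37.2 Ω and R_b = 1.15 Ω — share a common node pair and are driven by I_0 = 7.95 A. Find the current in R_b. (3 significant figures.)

For two parallel branches, I_k = I_0 · (other R)/(sum of R).
So I = 7.95 × 37.2/38.35 = 7.712 A.

I ≈ 7.71 A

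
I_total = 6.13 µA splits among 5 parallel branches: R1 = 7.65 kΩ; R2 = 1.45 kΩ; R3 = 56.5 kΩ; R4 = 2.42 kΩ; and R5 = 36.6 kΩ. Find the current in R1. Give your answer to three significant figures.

Total conductance ΣG = 1/7.65 + 1/1.45 + 1/56.5 + 1/2.42 + 1/36.6 = 1.279 (units of 1/kΩ).
R1 takes the fraction G_k/ΣG = 0.1307/1.279 = 0.1022, so I = 6.13 × 0.1022 = 0.6267 µA.

I ≈ 0.627 µA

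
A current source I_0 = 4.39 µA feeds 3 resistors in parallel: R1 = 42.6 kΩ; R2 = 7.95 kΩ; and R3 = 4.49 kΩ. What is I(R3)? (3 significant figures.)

I ≈ 2.63 µA

Conductances: ΣG = 1/42.6 + 1/7.95 + 1/4.49 = 0.3720 (1/kΩ).
R3 takes the fraction G_k/ΣG = 0.2227/0.3720 = 0.5987, so I = 4.39 × 0.5987 = 2.628 µA.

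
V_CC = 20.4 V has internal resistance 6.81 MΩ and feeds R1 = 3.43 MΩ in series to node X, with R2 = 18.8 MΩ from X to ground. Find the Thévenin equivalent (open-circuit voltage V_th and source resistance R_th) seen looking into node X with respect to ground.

V_th ≈ 13.2 V, R_th ≈ 6.63 MΩ

R1' = 6.81 + 3.43 = 10.24 MΩ (source resistance + R1).
With X open, the divider is unloaded: V_th = 20.4 × 18.8/29.04 = 13.21 V.
Looking into X with the source shorted: R_th = R1'·R2/(R1'+R2) = 10.24 × 18.8/29.04 = 6.629 MΩ.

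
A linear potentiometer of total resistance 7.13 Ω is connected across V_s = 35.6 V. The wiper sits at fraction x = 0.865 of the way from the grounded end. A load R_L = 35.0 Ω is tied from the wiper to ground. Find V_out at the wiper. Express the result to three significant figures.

V_out ≈ 30.1 V

Lower segment x·R_p = 6.167 Ω; upper segment (1−x)·R_p = 0.9626 Ω.
R_L loads the lower segment: effective lower R = 5.243 Ω.
V_out = 35.6 × 5.243/(0.9626 + 5.243) = 30.08 V.
(Unloaded: V_out = x·V_s = 30.8 V.)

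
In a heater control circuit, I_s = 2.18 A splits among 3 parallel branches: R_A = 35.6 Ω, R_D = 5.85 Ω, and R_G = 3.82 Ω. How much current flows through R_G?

I ≈ 1.24 A

Conductances: ΣG = 1/35.6 + 1/5.85 + 1/3.82 = 0.4608 (1/Ω).
By the current-divider rule, I = I_s · G_k/ΣG = 2.18 × 0.5681 = 1.238 A.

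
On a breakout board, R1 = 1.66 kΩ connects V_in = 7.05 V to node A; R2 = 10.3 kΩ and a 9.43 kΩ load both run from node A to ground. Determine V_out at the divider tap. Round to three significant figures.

First combine the lower leg with the load: R2 ‖ R_L = 4.923 kΩ.
Now apply the divider: V_out = 7.05 × 0.7478 = 5.272 V.

V_out ≈ 5.27 V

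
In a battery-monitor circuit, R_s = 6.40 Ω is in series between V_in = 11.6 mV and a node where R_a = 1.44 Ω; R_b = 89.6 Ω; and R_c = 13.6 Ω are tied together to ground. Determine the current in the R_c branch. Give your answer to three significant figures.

I ≈ 0.142 mA

Combine the parallel branches: R_p = (1/1.44 + 1/89.6 + 1/13.6)⁻¹ = 1.283 Ω.
V_A by voltage divider: V_A = 11.6 × 1.283/(6.40 + 1.283) = 1.938 mV.
I(R_c) = V_A / R_c = 1.938/13.6 = 0.1425 mA.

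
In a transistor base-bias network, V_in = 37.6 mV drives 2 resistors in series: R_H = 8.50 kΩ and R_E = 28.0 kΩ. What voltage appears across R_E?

V ≈ 28.8 mV

Total series resistance ΣR = 8.50 + 28.0 = 36.50 kΩ.
V = V_in · R/ΣR = 37.6 × 0.7671 = 28.84 mV.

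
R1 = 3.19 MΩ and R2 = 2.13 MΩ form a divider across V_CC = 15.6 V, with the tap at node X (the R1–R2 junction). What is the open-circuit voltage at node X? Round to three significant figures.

Open-circuit (no load on X): V_th = V_CC · R2/(R1 + R2) = 15.6 × 2.13/(3.190 + 2.13) = 6.246 V.

V_th ≈ 6.25 V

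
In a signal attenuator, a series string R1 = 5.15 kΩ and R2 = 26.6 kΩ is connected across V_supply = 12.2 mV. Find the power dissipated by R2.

P ≈ 3.93 nW

The common current is I = 12.2/31.75 = 0.3843 µA.
P = I²R = 0.1476 × 26.6 = 3.927 nW.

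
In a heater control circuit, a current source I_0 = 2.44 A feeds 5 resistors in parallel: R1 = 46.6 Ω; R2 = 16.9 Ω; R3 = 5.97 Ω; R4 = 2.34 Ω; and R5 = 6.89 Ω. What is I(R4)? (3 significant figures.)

Total conductance ΣG = 1/46.6 + 1/16.9 + 1/5.97 + 1/2.34 + 1/6.89 = 0.8206 (units of 1/Ω).
Current divider: I(R4) = I_0 · G_k/ΣG = 2.44 × (0.4274/0.8206) = 2.44 × 0.5208 = 1.271 A.

I ≈ 1.27 A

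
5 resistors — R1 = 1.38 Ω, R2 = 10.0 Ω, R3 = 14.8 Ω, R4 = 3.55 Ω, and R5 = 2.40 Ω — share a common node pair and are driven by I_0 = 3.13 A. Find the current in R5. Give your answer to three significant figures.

Conductances: ΣG = 1/1.38 + 1/10.0 + 1/14.8 + 1/3.55 + 1/2.40 = 1.591 (1/Ω).
R5 takes the fraction G_k/ΣG = 0.4167/1.591 = 0.2620, so I = 3.13 × 0.2620 = 0.8199 A.

I ≈ 0.820 A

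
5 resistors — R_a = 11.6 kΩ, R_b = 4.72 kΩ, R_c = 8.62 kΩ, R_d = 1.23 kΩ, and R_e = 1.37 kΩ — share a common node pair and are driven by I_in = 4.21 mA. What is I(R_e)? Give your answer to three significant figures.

ΣG = 1/11.6 + 1/4.72 + 1/8.62 + 1/1.23 + 1/1.37 = 1.957.
Current divider: I(R_e) = I_in · G_k/ΣG = 4.21 × (0.7299/1.957) = 4.21 × 0.3730 = 1.570 mA.

I ≈ 1.57 mA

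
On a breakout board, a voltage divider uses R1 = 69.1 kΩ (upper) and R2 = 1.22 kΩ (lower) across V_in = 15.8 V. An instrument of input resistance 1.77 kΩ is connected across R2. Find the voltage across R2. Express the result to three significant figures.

V_out ≈ 0.163 V

The load sits in parallel with R2, giving an effective lower resistance R2' = R2·R_L/(R2+R_L) = 0.7222 kΩ.
Then V_out = V_in · R2'/(R1 + R2') = 15.8 × 0.7222/69.82 = 0.1634 V.
(Unloaded it would be 0.274 V; the load pulls it down.)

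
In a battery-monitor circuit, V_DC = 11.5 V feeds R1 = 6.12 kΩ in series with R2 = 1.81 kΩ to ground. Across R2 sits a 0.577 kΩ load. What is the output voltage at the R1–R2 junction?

The load sits in parallel with R2, giving an effective lower resistance R2' = R2·R_L/(R2+R_L) = 0.4375 kΩ.
Then V_out = V_DC · R2'/(R1 + R2') = 11.5 × 0.4375/6.558 = 0.7673 V.

V_out ≈ 0.767 V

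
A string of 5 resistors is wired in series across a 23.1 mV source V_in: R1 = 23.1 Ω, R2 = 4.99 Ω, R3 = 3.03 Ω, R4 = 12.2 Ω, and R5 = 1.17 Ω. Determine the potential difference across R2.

V ≈ 2.59 mV

Series total: ΣR = 23.1 + 4.99 + 3.03 + 12.2 + 1.17 = 44.49 Ω.
Voltage divider: V = V_in · (4.990 / 44.49) = 23.1 × 0.1122 = 2.591 mV.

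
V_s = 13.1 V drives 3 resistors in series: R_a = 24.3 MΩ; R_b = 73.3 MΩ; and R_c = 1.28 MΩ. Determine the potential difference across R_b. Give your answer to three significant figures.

ΣR = 24.3 + 73.3 + 1.28 = 98.88 MΩ.
By the voltage-divider rule, V = 13.1 × 73.30/98.88 = 9.711 V.

V ≈ 9.71 V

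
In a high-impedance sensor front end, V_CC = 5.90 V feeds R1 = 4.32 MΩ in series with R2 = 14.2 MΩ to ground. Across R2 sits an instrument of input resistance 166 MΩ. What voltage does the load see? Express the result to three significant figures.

First combine the lower leg with the load: R2 ‖ R_L = 13.08 MΩ.
Then V_out = V_CC · R2'/(R1 + R2') = 5.90 × 13.08/17.40 = 4.435 V.
(Unloaded it would be 4.52 V; the load pulls it down.)

V_out ≈ 4.44 V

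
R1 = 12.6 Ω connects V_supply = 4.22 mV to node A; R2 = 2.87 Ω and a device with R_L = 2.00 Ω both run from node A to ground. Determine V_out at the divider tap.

V_out ≈ 0.361 mV

R2 ‖ R_L = (2.87 × 2.00)/(2.87 + 2.00) = 1.179 Ω.
Voltage divider with the loaded lower leg: V_out = 4.22 × 1.179/(12.6 + 1.179) = 4.22 × 0.08554 = 0.3610 mV.
(Unloaded it would be 0.783 mV; the load pulls it down.)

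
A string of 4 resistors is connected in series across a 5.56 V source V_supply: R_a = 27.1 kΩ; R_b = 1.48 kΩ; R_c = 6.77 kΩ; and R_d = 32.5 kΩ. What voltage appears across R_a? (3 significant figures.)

V ≈ 2.22 V

Series total: ΣR = 27.1 + 1.48 + 6.77 + 32.5 = 67.85 kΩ.
Voltage divider: V = V_supply · (27.10 / 67.85) = 5.56 × 0.3994 = 2.221 V.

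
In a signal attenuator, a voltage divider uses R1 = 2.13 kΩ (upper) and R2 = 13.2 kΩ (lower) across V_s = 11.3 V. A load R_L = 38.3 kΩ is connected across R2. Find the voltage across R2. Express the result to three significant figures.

V_out ≈ 9.29 V

R2 ‖ R_L = (13.2 × 38.3)/(13.2 + 38.3) = 9.817 kΩ.
Voltage divider with the loaded lower leg: V_out = 11.3 × 9.817/(2.13 + 9.817) = 11.3 × 0.8217 = 9.285 V.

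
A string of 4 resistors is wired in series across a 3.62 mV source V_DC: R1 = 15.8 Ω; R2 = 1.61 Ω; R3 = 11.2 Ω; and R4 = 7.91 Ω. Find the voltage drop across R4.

V ≈ 0.784 mV

ΣR = 15.8 + 1.61 + 11.2 + 7.91 = 36.52 Ω.
By the voltage-divider rule, V = 3.62 × 7.910/36.52 = 0.7841 mV.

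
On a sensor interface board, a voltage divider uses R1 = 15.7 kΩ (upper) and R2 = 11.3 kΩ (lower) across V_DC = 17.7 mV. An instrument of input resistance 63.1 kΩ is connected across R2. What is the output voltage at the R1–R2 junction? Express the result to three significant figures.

V_out ≈ 6.71 mV

First combine the lower leg with the load: R2 ‖ R_L = 9.584 kΩ.
Then V_out = V_DC · R2'/(R1 + R2') = 17.7 × 9.584/25.28 = 6.709 mV.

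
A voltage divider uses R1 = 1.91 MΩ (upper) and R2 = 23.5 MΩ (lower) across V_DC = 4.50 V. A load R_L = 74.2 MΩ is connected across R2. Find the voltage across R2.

V_out ≈ 4.06 V

R2 ‖ R_L = (23.5 × 74.2)/(23.5 + 74.2) = 17.85 MΩ.
Now apply the divider: V_out = 4.50 × 0.9033 = 4.065 V.
(Unloaded it would be 4.16 V; the load pulls it down.)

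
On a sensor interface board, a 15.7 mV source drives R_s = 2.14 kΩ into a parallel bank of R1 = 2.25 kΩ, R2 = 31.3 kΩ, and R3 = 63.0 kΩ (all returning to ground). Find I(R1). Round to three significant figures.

Combine the parallel branches: R_p = (1/2.25 + 1/31.3 + 1/63.0)⁻¹ = 2.031 kΩ.
Node voltage V_A = V_DC · R_p/(R_s + R_p) = 15.7 × 0.4870 = 7.646 mV.
I(R1) = V_A / R1 = 7.646/2.25 = 3.398 µA.

I ≈ 3.40 µA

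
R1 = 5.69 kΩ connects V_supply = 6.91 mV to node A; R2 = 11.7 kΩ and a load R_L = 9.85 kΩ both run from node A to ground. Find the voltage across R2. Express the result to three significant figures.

V_out ≈ 3.35 mV

The load sits in parallel with R2, giving an effective lower resistance R2' = R2·R_L/(R2+R_L) = 5.348 kΩ.
Voltage divider with the loaded lower leg: V_out = 6.91 × 5.348/(5.69 + 5.348) = 6.91 × 0.4845 = 3.348 mV.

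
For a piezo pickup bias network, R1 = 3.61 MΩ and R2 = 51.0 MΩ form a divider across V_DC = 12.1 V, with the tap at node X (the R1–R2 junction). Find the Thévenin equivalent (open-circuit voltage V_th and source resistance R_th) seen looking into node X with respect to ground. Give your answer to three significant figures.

Open-circuit (no load on X): V_th = V_DC · R2/(R1 + R2) = 12.1 × 51.0/(3.610 + 51.0) = 11.30 V.
Zeroing V_DC shorts the top of R1 to ground, so R_th = R1 ‖ R2 = 3.371 MΩ.

V_th ≈ 11.3 V, R_th ≈ 3.37 MΩ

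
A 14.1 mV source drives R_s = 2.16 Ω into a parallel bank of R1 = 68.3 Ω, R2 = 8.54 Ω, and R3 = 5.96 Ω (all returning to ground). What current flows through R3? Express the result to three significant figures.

Equivalent of the parallel group: R_p = 3.339 Ω.
V_A = 14.1 × 3.339/5.499 = 8.561 mV.
I(R3) = V_A / R3 = 8.561/5.96 = 1.436 mA.

I ≈ 1.44 mA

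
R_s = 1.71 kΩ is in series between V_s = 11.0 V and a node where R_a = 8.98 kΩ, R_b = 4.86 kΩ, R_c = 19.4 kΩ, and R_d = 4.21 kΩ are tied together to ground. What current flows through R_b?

I ≈ 1.11 mA

Combine the parallel branches: R_p = (1/8.98 + 1/4.86 + 1/19.4 + 1/4.21)⁻¹ = 1.650 kΩ.
Node voltage V_A = V_s · R_p/(R_s + R_p) = 11.0 × 0.4910 = 5.401 V.
I(R_b) = V_A / R_b = 5.401/4.86 = 1.111 mA.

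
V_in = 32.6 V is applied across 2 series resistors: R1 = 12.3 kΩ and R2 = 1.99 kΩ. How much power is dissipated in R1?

P ≈ 64.0 mW

ΣR = 14.29 kΩ → I = 32.6/14.29 = 2.281 mA.
P = I²R = 5.204 × 12.3 = 64.01 mW.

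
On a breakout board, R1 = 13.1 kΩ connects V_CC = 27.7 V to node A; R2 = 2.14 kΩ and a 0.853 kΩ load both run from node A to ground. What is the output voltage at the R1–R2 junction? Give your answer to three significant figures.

V_out ≈ 1.23 V

The load sits in parallel with R2, giving an effective lower resistance R2' = R2·R_L/(R2+R_L) = 0.6099 kΩ.
Then V_out = V_CC · R2'/(R1 + R2') = 27.7 × 0.6099/13.71 = 1.232 V.
(Unloaded it would be 3.89 V; the load pulls it down.)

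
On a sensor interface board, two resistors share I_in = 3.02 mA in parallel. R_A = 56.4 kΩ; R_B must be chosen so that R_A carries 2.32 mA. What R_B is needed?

R_B ≈ 187 kΩ

In a two-way split, I_A/I_in = R_B/(R_A + R_B).
2.32/3.02 = R_B/(R_A + R_B) → R_B = R_A · (0.7682)/(1 − 0.7682) = 56.4 × 3.314 = 186.9 kΩ.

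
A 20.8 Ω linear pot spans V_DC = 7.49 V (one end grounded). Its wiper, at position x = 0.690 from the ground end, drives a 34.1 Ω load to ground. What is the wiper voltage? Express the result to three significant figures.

Lower segment x·R_p = 14.35 Ω; upper segment (1−x)·R_p = 6.448 Ω.
Lower segment in parallel with the load: 14.35 ‖ 34.1 = 10.10 Ω.
Loaded-divider output: V_out = 7.49 × 0.6104 = 4.572 V.
(Unloaded: V_out = x·V_DC = 5.17 V.)

V_out ≈ 4.57 V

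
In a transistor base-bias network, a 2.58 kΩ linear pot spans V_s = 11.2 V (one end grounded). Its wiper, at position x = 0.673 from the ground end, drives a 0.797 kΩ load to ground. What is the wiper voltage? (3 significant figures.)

Lower segment x·R_p = 1.736 kΩ; upper segment (1−x)·R_p = 0.8437 kΩ.
(x·R_p) ‖ R_L = 0.5463 kΩ.
Loaded-divider output: V_out = 11.2 × 0.3930 = 4.402 V.
(Unloaded: V_out = x·V_s = 7.54 V.)

V_out ≈ 4.40 V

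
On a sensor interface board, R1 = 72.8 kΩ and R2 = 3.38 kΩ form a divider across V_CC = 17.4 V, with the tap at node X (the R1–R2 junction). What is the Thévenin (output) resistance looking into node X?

Looking into X with the source shorted: R_th = R1·R2/(R1+R2) = 72.80 × 3.38/76.18 = 3.230 kΩ.

R_th ≈ 3.23 kΩ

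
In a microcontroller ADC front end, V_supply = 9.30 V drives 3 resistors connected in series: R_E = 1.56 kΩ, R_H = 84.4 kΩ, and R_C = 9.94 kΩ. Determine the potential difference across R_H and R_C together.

Total series resistance ΣR = 1.56 + 84.4 + 9.94 = 95.90 kΩ.
R_{R_H..R_C} = 84.4 + 9.94 = 94.34 kΩ.
By the voltage-divider rule, V = 9.30 × 94.34/95.90 = 9.149 V.

V ≈ 9.15 V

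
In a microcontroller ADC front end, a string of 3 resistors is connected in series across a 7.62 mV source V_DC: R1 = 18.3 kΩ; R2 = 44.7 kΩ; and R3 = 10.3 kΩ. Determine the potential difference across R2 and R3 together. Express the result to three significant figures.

V ≈ 5.72 mV

Series total: ΣR = 18.3 + 44.7 + 10.3 = 73.30 kΩ.
R_{R2..R3} = 44.7 + 10.3 = 55.00 kΩ.
V = V_DC · R/ΣR = 7.62 × 0.7503 = 5.718 mV.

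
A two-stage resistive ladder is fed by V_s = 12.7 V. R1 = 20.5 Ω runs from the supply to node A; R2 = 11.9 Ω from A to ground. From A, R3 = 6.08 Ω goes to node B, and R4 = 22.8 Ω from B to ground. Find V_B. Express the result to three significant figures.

V_B ≈ 2.92 V

The second stage (R3 + R4 = 28.88 Ω) loads node A in parallel with R2.
Effective lower resistance at A: R2 ‖ 28.88 = 8.427 Ω.
So V_A = 12.7 × 0.2913 = 3.700 V.
Stage 2 is unloaded, so V_B = V_A · R4/(R3+R4) = 3.700 × 22.8/28.88 = 2.921 V.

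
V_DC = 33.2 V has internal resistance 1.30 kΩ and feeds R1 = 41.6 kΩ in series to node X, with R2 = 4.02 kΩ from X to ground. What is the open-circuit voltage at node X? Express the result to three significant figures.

R1' = 1.30 + 41.6 = 42.90 kΩ (source resistance + R1).
V_th is the unloaded tap voltage: V_DC · R2/(R1'+R2) = 33.2 × 0.08568 = 2.845 V.

V_th ≈ 2.84 V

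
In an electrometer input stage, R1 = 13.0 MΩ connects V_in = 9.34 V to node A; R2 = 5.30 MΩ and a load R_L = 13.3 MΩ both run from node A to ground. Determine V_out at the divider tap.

V_out ≈ 2.11 V

The load sits in parallel with R2, giving an effective lower resistance R2' = R2·R_L/(R2+R_L) = 3.790 MΩ.
Then V_out = V_in · R2'/(R1 + R2') = 9.34 × 3.790/16.79 = 2.108 V.
(Unloaded it would be 2.71 V; the load pulls it down.)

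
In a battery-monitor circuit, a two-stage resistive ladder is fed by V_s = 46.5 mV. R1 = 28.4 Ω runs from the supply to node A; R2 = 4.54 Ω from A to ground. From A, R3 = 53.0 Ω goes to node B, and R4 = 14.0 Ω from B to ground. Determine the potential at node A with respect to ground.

V_A ≈ 6.06 mV

Node A sees R2 in parallel with the series input of stage 2, R3 + R4 = 67.00 Ω.
Effective lower resistance at A: R2 ‖ 67.00 = 4.252 Ω.
V_A = 46.5 × 4.252/(28.4 + 4.252) = 6.055 mV.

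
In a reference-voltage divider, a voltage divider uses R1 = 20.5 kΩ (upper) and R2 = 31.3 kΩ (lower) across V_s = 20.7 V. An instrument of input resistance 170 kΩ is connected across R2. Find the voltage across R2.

The load sits in parallel with R2, giving an effective lower resistance R2' = R2·R_L/(R2+R_L) = 26.43 kΩ.
Now apply the divider: V_out = 20.7 × 0.5632 = 11.66 V.
(Unloaded it would be 12.5 V; the load pulls it down.)

V_out ≈ 11.7 V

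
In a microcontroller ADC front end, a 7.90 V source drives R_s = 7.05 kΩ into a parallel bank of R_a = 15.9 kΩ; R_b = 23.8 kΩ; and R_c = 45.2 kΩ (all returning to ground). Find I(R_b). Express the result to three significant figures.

I ≈ 0.175 mA

Combine the parallel branches: R_p = (1/15.9 + 1/23.8 + 1/45.2)⁻¹ = 7.872 kΩ.
V_A by voltage divider: V_A = 7.90 × 7.872/(7.05 + 7.872) = 4.168 V.
Branch current I = V_A/R_b = 4.168/23.8 = 0.1751 mA.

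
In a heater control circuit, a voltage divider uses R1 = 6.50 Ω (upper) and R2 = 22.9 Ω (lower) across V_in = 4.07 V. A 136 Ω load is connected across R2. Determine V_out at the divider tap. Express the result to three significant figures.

First combine the lower leg with the load: R2 ‖ R_L = 19.60 Ω.
Voltage divider with the loaded lower leg: V_out = 4.07 × 19.60/(6.50 + 19.60) = 4.07 × 0.7510 = 3.056 V.

V_out ≈ 3.06 V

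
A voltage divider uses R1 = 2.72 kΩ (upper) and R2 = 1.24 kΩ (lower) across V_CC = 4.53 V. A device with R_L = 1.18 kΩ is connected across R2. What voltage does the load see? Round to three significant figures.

V_out ≈ 0.824 V

First combine the lower leg with the load: R2 ‖ R_L = 0.6046 kΩ.
Then V_out = V_CC · R2'/(R1 + R2') = 4.53 × 0.6046/3.325 = 0.8238 V.
(Unloaded it would be 1.42 V; the load pulls it down.)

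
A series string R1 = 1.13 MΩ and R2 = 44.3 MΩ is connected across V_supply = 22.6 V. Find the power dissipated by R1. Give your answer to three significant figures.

The common current is I = 22.6/45.43 = 0.4975 µA.
V(R1) = I·R = 0.5621 V; P = V·I = 0.5621 × 0.4975 = 0.2796 µW.

P ≈ 0.280 µW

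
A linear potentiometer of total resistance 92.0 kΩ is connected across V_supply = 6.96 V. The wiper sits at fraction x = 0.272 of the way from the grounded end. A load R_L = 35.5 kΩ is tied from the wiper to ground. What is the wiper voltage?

V_out ≈ 1.25 V

The pot divides into 66.98 kΩ above the wiper and 25.02 kΩ below.
R_L loads the lower segment: effective lower R = 14.68 kΩ.
Loaded-divider output: V_out = 6.96 × 0.1798 = 1.251 V.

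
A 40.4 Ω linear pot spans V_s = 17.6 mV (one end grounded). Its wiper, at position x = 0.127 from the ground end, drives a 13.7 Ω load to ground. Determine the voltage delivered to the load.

V_out ≈ 1.68 mV

Lower segment x·R_p = 5.131 Ω; upper segment (1−x)·R_p = 35.27 Ω.
Lower segment in parallel with the load: 5.131 ‖ 13.7 = 3.733 Ω.
V_out = 17.6 × 3.733/(35.27 + 3.733) = 1.684 mV.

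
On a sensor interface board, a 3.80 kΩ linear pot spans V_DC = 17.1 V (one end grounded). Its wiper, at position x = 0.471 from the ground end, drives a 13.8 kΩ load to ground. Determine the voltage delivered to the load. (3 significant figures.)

Lower segment x·R_p = 1.790 kΩ; upper segment (1−x)·R_p = 2.010 kΩ.
Lower segment in parallel with the load: 1.790 ‖ 13.8 = 1.584 kΩ.
Then V_out = V_DC · 1.584/(2.010 + 1.584) = 7.537 V.
(Unloaded: V_out = x·V_DC = 8.05 V.)

V_out ≈ 7.54 V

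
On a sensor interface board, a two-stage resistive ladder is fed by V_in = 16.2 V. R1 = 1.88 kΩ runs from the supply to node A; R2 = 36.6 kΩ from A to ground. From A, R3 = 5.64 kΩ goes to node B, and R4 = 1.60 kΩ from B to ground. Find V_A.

V_A ≈ 12.4 V

The second stage (R3 + R4 = 7.240 kΩ) loads node A in parallel with R2.
Effective lower resistance at A: R2 ‖ 7.240 = 6.044 kΩ.
V_A = 16.2 × 6.044/(1.88 + 6.044) = 12.36 V.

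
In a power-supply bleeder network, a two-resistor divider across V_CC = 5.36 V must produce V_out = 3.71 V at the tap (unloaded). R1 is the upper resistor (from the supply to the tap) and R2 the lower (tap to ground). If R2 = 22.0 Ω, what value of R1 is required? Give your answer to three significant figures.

Required fraction k = V_out/V_CC = 0.6922.
Rearranging, R1 = R2·(1−k)/k = 22.0 × 0.4447 = 9.784 Ω.

R1 ≈ 9.78 Ω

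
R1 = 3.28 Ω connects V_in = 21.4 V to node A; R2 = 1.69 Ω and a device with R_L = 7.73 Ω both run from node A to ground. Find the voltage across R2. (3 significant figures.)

V_out ≈ 6.36 V

First combine the lower leg with the load: R2 ‖ R_L = 1.387 Ω.
Voltage divider with the loaded lower leg: V_out = 21.4 × 1.387/(3.28 + 1.387) = 21.4 × 0.2972 = 6.359 V.
(Unloaded it would be 7.28 V; the load pulls it down.)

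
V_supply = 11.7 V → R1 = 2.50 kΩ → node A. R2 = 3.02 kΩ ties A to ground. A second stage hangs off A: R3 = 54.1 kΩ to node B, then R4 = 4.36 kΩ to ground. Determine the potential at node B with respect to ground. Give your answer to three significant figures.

Node A sees R2 in parallel with the series input of stage 2, R3 + R4 = 58.46 kΩ.
Effective lower resistance at A: R2 ‖ 58.46 = 2.872 kΩ.
V_A = 11.7 × 2.872/(2.50 + 2.872) = 6.255 V.
Then the unloaded second divider: V_B = V_A × R4/(R3+R4) = 6.255 × 0.07458 = 0.4665 V.

V_B ≈ 0.466 V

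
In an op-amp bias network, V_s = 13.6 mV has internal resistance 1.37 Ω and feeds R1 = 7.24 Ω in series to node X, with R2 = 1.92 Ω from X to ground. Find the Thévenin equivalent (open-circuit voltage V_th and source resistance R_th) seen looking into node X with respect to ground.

V_th ≈ 2.48 mV, R_th ≈ 1.57 Ω

R1' = 1.37 + 7.24 = 8.610 Ω (source resistance + R1).
With X open, the divider is unloaded: V_th = 13.6 × 1.92/10.53 = 2.480 mV.
With V_s suppressed (replaced by a short), R_th = R1' ‖ R2 = (8.610 × 1.92)/(8.610 + 1.92) = 1.570 Ω.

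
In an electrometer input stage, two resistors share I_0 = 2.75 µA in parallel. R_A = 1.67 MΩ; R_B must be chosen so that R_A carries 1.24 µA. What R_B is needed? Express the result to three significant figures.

R_B ≈ 1.37 MΩ

Two-branch current divider: I_A = I_0 · R_B/(R_A + R_B).
1.24/2.75 = R_B/(R_A + R_B) → R_B = R_A · (0.4509)/(1 − 0.4509) = 1.67 × 0.8212 = 1.371 MΩ.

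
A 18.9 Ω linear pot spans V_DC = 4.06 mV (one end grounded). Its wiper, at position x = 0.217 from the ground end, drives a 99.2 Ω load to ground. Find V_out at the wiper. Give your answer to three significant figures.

Split the track: R_lower = x·R_p = 4.101 Ω, R_upper = (1−x)·R_p = 14.80 Ω.
Lower segment in parallel with the load: 4.101 ‖ 99.2 = 3.938 Ω.
Loaded-divider output: V_out = 4.06 × 0.2102 = 0.8534 mV.
(Unloaded: V_out = x·V_DC = 0.881 mV.)

V_out ≈ 0.853 mV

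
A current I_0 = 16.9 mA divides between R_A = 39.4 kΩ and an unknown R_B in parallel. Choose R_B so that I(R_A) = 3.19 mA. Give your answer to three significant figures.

In a two-way split, I_A/I_0 = R_B/(R_A + R_B).
3.19/16.9 = R_B/(R_A + R_B) → R_B = R_A · (0.1888)/(1 − 0.1888) = 39.4 × 0.2327 = 9.167 kΩ.

R_B ≈ 9.17 kΩ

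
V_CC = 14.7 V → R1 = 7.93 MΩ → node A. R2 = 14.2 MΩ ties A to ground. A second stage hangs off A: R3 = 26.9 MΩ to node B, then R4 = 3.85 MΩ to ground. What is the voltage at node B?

V_B ≈ 1.01 V

Looking into the second stage from A: R3 + R4 = 30.75 MΩ appears in parallel with R2.
Effective lower resistance at A: R2 ‖ 30.75 = 9.714 MΩ.
So V_A = 14.7 × 0.5506 = 8.093 V.
Then the unloaded second divider: V_B = V_A × R4/(R3+R4) = 8.093 × 0.1252 = 1.013 V.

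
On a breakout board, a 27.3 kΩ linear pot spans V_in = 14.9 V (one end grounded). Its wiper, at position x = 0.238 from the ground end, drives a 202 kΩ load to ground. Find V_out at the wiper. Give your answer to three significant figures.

Lower segment x·R_p = 6.497 kΩ; upper segment (1−x)·R_p = 20.80 kΩ.
R_L loads the lower segment: effective lower R = 6.295 kΩ.
Loaded-divider output: V_out = 14.9 × 0.2323 = 3.461 V.
(Unloaded: V_out = x·V_in = 3.55 V.)

V_out ≈ 3.46 V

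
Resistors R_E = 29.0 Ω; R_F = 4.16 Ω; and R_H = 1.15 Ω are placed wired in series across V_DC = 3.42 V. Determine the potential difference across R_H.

V ≈ 0.115 V

ΣR = 29.0 + 4.16 + 1.15 = 34.31 Ω.
V = V_DC · R/ΣR = 3.42 × 0.03352 = 0.1146 V.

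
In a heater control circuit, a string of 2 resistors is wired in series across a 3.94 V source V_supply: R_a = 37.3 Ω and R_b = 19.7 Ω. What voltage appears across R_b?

ΣR = 37.3 + 19.7 = 57.00 Ω.
V = V_supply · R/ΣR = 3.94 × 0.3456 = 1.362 V.

V ≈ 1.36 V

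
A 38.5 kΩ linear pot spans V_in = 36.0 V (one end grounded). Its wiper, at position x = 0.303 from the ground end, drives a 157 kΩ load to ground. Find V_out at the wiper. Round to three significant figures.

V_out ≈ 10.4 V

Lower segment x·R_p = 11.67 kΩ; upper segment (1−x)·R_p = 26.83 kΩ.
Lower segment in parallel with the load: 11.67 ‖ 157 = 10.86 kΩ.
Then V_out = V_in · 10.86/(26.83 + 10.86) = 10.37 V.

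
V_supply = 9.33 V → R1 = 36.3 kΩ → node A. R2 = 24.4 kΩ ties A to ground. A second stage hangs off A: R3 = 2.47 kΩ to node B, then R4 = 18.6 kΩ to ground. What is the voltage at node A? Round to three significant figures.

Node A sees R2 in parallel with the series input of stage 2, R3 + R4 = 21.07 kΩ.
Effective lower resistance at A: R2 ‖ 21.07 = 11.31 kΩ.
V_A = 9.33 × 11.31/(36.3 + 11.31) = 2.216 V.

V_A ≈ 2.22 V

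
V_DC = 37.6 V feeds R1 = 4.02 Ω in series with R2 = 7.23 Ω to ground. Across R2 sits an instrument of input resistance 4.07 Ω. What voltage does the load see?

V_out ≈ 14.8 V

The load sits in parallel with R2, giving an effective lower resistance R2' = R2·R_L/(R2+R_L) = 2.604 Ω.
Voltage divider with the loaded lower leg: V_out = 37.6 × 2.604/(4.02 + 2.604) = 37.6 × 0.3931 = 14.78 V.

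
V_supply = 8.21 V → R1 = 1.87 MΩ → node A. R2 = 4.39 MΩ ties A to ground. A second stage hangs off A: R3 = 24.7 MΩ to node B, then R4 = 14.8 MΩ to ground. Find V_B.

V_B ≈ 2.09 V

Node A sees R2 in parallel with the series input of stage 2, R3 + R4 = 39.50 MΩ.
Effective lower resistance at A: R2 ‖ 39.50 = 3.951 MΩ.
So V_A = 8.21 × 0.6787 = 5.572 V.
Then the unloaded second divider: V_B = V_A × R4/(R3+R4) = 5.572 × 0.3747 = 2.088 V.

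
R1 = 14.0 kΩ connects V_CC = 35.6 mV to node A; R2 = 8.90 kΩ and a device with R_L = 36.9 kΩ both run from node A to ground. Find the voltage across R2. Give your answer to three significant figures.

The load sits in parallel with R2, giving an effective lower resistance R2' = R2·R_L/(R2+R_L) = 7.171 kΩ.
Then V_out = V_CC · R2'/(R1 + R2') = 35.6 × 7.171/21.17 = 12.06 mV.

V_out ≈ 12.1 mV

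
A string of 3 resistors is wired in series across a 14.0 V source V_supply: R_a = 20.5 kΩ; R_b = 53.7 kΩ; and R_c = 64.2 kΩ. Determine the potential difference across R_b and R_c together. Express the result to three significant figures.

Series total: ΣR = 20.5 + 53.7 + 64.2 = 138.4 kΩ.
R_{R_b..R_c} = 53.7 + 64.2 = 117.9 kΩ.
Voltage divider: V = V_supply · (117.9 / 138.4) = 14.0 × 0.8519 = 11.93 V.

V ≈ 11.9 V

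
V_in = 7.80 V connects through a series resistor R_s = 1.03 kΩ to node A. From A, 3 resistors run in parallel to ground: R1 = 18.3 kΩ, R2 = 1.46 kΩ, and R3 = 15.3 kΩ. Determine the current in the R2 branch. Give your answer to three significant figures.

Combine the parallel branches: R_p = (1/18.3 + 1/1.46 + 1/15.3)⁻¹ = 1.242 kΩ.
V_A = 7.80 × 1.242/2.272 = 4.264 V.
Branch current I = V_A/R2 = 4.264/1.46 = 2.921 mA.

I ≈ 2.92 mA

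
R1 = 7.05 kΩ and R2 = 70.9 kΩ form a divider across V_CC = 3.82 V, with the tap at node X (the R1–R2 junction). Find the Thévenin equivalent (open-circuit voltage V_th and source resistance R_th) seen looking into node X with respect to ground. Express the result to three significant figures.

V_th ≈ 3.47 V, R_th ≈ 6.41 kΩ

Open-circuit (no load on X): V_th = V_CC · R2/(R1 + R2) = 3.82 × 70.9/(7.050 + 70.9) = 3.475 V.
With V_CC suppressed (replaced by a short), R_th = R1 ‖ R2 = (7.050 × 70.9)/(7.050 + 70.9) = 6.412 kΩ.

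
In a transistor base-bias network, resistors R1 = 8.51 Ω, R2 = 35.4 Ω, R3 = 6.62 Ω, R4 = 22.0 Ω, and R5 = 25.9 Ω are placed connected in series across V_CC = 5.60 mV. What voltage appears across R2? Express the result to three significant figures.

Series total: ΣR = 8.51 + 35.4 + 6.62 + 22.0 + 25.9 = 98.43 Ω.
By the voltage-divider rule, V = 5.60 × 35.40/98.43 = 2.014 mV.

V ≈ 2.01 mV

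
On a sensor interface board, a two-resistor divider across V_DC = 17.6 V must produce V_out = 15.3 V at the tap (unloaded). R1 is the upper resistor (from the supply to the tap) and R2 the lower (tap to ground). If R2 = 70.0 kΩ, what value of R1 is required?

R1 ≈ 10.5 kΩ

V_out/V_DC = R2/(R1+R2) = 0.8693.
So R1 = R2 · (V_DC/V_out − 1) = 70.0 × (17.6/15.3 − 1) = 70.0 × 0.1503 = 10.52 kΩ.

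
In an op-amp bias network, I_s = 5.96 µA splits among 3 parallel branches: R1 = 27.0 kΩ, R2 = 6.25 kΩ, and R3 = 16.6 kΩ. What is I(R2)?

I ≈ 3.71 µA

Conductances: ΣG = 1/27.0 + 1/6.25 + 1/16.6 = 0.2573 (1/kΩ).
By the current-divider rule, I = I_s · G_k/ΣG = 5.96 × 0.6219 = 3.706 µA.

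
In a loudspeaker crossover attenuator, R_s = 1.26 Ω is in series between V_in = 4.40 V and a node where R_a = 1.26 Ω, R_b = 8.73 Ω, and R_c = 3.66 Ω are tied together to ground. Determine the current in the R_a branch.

I ≈ 1.40 A

Parallel bank: R_p = 1/(1/1.26 + 1/8.73 + 1/3.66) = 0.8464 Ω.
V_A = 4.40 × 0.8464/2.106 = 1.768 V.
Branch current I = V_A/R_a = 1.768/1.26 = 1.403 A.
(Check via current divider: I_total = 2.089 A; share G_k/ΣG = 0.6718 → same result.)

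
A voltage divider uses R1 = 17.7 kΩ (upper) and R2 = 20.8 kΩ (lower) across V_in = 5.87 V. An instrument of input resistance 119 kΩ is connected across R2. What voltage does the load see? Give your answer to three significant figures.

First combine the lower leg with the load: R2 ‖ R_L = 17.71 kΩ.
Now apply the divider: V_out = 5.87 × 0.5001 = 2.935 V.

V_out ≈ 2.94 V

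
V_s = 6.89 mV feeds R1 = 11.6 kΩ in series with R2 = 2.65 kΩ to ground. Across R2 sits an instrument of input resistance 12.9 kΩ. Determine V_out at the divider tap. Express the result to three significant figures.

V_out ≈ 1.10 mV

The load sits in parallel with R2, giving an effective lower resistance R2' = R2·R_L/(R2+R_L) = 2.198 kΩ.
Voltage divider with the loaded lower leg: V_out = 6.89 × 2.198/(11.6 + 2.198) = 6.89 × 0.1593 = 1.098 mV.
(Unloaded it would be 1.28 mV; the load pulls it down.)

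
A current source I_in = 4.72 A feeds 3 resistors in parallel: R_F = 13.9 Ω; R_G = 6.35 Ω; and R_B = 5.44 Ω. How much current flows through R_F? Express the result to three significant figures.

I ≈ 0.822 A

ΣG = 1/13.9 + 1/6.35 + 1/5.44 = 0.4132.
Current divider: I(R_F) = I_in · G_k/ΣG = 4.72 × (0.07194/0.4132) = 4.72 × 0.1741 = 0.8217 A.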